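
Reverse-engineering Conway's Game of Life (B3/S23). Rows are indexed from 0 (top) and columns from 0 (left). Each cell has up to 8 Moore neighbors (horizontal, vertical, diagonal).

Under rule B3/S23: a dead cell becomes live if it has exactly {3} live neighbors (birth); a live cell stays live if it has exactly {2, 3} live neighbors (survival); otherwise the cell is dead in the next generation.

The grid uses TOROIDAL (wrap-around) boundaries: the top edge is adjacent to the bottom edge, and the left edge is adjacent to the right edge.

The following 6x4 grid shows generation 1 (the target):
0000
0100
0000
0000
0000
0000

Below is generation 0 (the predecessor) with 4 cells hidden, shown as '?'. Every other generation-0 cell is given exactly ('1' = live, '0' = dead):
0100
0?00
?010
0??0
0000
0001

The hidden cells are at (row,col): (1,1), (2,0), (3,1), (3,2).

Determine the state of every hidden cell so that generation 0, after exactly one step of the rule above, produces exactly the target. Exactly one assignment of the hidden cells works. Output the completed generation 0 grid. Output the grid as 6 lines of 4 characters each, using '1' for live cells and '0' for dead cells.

Answer: 0100
0000
1010
0000
0000
0001

Derivation:
Hidden generation-0 cells (in order): (1,1), (2,0), (3,1), (3,2).
A hidden cell only influences target cells in its own 3x3 neighborhood. Try each of the 2^4 = 16 assignments, step the completed generation 0 forward once under B3/S23, and compare with the target:
  (1,1)=0 (2,0)=0 (3,1)=0 (3,2)=0 -> step gives (1,1)='0' but target has '1' -> reject
  (1,1)=0 (2,0)=0 (3,1)=0 (3,2)=1 -> step gives (1,1)='0' but target has '1' -> reject
  (1,1)=0 (2,0)=0 (3,1)=1 (3,2)=0 -> step gives (1,1)='0' but target has '1' -> reject
  (1,1)=0 (2,0)=0 (3,1)=1 (3,2)=1 -> step gives (1,1)='0' but target has '1' -> reject
  (1,1)=0 (2,0)=1 (3,1)=0 (3,2)=0 -> step reproduces the target at every cell -> ACCEPT
  (1,1)=0 (2,0)=1 (3,1)=0 (3,2)=1 -> step gives (2,1)='1' but target has '0' -> reject
  (1,1)=0 (2,0)=1 (3,1)=1 (3,2)=0 -> step gives (2,1)='1' but target has '0' -> reject
  (1,1)=0 (2,0)=1 (3,1)=1 (3,2)=1 -> step gives (2,2)='1' but target has '0' -> reject
  (1,1)=1 (2,0)=0 (3,1)=0 (3,2)=0 -> step gives (0,0)='1' but target has '0' -> reject
  (1,1)=1 (2,0)=0 (3,1)=0 (3,2)=1 -> step gives (0,0)='1' but target has '0' -> reject
  (1,1)=1 (2,0)=0 (3,1)=1 (3,2)=0 -> step gives (0,0)='1' but target has '0' -> reject
  (1,1)=1 (2,0)=0 (3,1)=1 (3,2)=1 -> step gives (0,0)='1' but target has '0' -> reject
  (1,1)=1 (2,0)=1 (3,1)=0 (3,2)=0 -> step gives (0,0)='1' but target has '0' -> reject
  (1,1)=1 (2,0)=1 (3,1)=0 (3,2)=1 -> step gives (0,0)='1' but target has '0' -> reject
  (1,1)=1 (2,0)=1 (3,1)=1 (3,2)=0 -> step gives (0,0)='1' but target has '0' -> reject
  (1,1)=1 (2,0)=1 (3,1)=1 (3,2)=1 -> step gives (0,0)='1' but target has '0' -> reject
Unique solution: (1,1)=dead, (2,0)=live, (3,1)=dead, (3,2)=dead.
Check: live-neighbor counts of every cell in the completed generation 0:
2021
2322
0202
1212
1011
2120
Applying B3/S23 to generation 0 with these counts gives:
0000
0100
0000
0000
0000
0000
which matches the target exactly.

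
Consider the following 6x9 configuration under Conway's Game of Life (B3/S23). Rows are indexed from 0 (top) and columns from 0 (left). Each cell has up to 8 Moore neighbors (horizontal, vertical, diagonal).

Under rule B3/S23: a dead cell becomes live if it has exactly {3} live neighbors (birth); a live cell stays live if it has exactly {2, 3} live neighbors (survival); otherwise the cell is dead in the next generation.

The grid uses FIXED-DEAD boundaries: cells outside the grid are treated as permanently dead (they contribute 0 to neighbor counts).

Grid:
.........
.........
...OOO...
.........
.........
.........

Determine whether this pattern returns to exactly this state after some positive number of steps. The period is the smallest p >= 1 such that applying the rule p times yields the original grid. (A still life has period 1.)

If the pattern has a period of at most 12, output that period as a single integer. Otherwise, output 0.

Answer: 2

Derivation:
Simulating and comparing each generation to the original:
Gen 0 (original, given above): 3 live cells
Gen 1: 3 live cells, differs from original
Gen 2: 3 live cells, MATCHES original -> period = 2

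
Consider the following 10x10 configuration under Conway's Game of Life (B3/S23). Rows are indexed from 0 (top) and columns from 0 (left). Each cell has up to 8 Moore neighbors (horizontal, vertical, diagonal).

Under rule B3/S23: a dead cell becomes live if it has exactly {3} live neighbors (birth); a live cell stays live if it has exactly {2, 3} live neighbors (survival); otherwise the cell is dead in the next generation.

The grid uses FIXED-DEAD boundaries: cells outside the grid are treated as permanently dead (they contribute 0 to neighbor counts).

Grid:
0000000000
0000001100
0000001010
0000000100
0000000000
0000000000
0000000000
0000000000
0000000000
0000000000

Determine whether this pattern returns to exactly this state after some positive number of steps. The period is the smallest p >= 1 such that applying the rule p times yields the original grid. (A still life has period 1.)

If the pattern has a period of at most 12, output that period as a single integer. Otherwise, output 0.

Answer: 1

Derivation:
Simulating and comparing each generation to the original:
Gen 0 (original, given above): 5 live cells
Gen 1: 5 live cells, MATCHES original -> period = 1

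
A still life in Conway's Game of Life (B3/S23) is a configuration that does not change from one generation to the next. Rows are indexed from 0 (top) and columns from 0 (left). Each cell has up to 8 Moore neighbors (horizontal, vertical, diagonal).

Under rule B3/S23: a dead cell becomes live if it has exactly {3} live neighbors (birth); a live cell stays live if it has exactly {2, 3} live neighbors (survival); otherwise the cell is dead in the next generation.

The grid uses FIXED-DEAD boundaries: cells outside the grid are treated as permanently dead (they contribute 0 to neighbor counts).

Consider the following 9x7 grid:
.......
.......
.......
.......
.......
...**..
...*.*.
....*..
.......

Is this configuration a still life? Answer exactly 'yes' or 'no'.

Compute generation 1 and compare to generation 0 (given above):
Generation 1:
.......
.......
.......
.......
.......
...**..
...*.*.
....*..
.......
The grids are IDENTICAL -> still life.

Answer: yes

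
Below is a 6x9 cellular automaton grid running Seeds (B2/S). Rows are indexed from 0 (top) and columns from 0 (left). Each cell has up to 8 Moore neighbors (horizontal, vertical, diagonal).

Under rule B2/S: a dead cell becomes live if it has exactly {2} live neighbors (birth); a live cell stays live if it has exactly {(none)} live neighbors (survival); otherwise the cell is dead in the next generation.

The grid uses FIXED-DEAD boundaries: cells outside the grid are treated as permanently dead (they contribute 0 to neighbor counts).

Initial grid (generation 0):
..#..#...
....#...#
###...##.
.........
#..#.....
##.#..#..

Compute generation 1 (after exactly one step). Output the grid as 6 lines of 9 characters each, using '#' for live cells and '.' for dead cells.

Answer: ...##....
#........
...#.#..#
...#..##.
....#....
....#....

Derivation:
Simulating step by step:
Generation 0 (given above): 15 live cells
Generation 1: 11 live cells
(generation 1 grid is the final answer)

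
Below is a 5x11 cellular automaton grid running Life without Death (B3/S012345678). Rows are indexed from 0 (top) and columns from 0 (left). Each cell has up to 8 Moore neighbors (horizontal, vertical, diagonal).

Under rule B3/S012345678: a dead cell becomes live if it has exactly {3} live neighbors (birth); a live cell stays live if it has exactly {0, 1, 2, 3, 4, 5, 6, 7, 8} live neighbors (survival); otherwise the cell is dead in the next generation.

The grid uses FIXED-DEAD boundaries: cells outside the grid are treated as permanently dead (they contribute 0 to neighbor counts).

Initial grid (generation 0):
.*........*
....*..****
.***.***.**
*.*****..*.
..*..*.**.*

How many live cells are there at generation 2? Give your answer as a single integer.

Answer: 38

Derivation:
Simulating step by step:
Generation 0 (given above): 27 live cells
Generation 1: 33 live cells
.*......*.*
.*.***.****
.***.***.**
*.*****..*.
.**..*.****
Generation 2: 38 live cells
.**.*..**.*
**.***.****
****.***.**
*.*****..*.
.**..*.****
Population at generation 2: 38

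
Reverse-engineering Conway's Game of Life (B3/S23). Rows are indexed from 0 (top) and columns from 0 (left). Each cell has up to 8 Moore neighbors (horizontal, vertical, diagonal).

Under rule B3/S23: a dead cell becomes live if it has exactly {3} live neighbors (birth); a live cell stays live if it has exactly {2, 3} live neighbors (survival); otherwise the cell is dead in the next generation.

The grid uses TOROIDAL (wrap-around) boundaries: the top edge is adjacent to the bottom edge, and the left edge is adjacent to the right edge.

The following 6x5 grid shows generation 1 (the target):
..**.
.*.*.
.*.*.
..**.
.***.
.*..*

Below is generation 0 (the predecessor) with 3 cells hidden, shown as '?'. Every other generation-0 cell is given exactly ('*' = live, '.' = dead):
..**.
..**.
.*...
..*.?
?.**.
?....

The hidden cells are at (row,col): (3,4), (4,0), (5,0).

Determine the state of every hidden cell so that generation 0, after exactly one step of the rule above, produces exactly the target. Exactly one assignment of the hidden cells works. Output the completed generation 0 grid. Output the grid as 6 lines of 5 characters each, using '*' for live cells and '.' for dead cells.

Hidden generation-0 cells (in order): (3,4), (4,0), (5,0).
A hidden cell only influences target cells in its own 3x3 neighborhood. Try each of the 2^3 = 8 assignments, step the completed generation 0 forward once under B3/S23, and compare with the target:
  (3,4)=. (4,0)=. (5,0)=. -> step gives (3,1)='*' but target has '.' -> reject
  (3,4)=. (4,0)=. (5,0)=* -> step gives (0,1)='*' but target has '.' -> reject
  (3,4)=. (4,0)=* (5,0)=. -> step reproduces the target at every cell -> ACCEPT
  (3,4)=. (4,0)=* (5,0)=* -> step gives (0,1)='*' but target has '.' -> reject
  (3,4)=* (4,0)=. (5,0)=. -> step gives (2,3)='.' but target has '*' -> reject
  (3,4)=* (4,0)=. (5,0)=* -> step gives (0,1)='*' but target has '.' -> reject
  (3,4)=* (4,0)=* (5,0)=. -> step gives (2,3)='.' but target has '*' -> reject
  (3,4)=* (4,0)=* (5,0)=* -> step gives (0,1)='*' but target has '.' -> reject
Unique solution: (3,4)=dead, (4,0)=live, (5,0)=dead.
Check: live-neighbor counts of every cell in the completed generation 0:
02332
13432
12431
24332
03222
13443
Applying B3/S23 to generation 0 with these counts gives:
..**.
.*.*.
.*.*.
..**.
.***.
.*..*
which matches the target exactly.

Answer: ..**.
..**.
.*...
..*..
*.**.
.....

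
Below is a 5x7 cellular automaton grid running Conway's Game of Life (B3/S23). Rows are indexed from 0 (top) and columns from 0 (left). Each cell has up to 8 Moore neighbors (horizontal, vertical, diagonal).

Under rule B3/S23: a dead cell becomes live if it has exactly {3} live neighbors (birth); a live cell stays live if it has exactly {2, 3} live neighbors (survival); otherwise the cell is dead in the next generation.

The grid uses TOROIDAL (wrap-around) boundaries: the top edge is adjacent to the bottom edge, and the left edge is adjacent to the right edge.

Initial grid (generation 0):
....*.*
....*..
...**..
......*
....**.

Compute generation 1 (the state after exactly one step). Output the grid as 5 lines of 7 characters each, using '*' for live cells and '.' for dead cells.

Simulating step by step:
Generation 0 (given above): 8 live cells
Generation 1: 9 live cells
(generation 1 grid is the final answer)

Answer: ...**..
....*..
...***.
...*...
....*.*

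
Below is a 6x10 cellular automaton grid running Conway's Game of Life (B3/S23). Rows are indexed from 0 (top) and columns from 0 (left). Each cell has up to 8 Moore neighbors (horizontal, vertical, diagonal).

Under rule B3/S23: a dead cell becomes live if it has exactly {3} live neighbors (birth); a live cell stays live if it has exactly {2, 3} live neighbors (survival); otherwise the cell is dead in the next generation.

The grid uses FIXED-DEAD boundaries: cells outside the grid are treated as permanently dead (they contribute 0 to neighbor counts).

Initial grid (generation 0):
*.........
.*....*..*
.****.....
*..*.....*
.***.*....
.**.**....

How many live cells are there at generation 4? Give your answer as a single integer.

Simulating step by step:
Generation 0 (given above): 19 live cells
Generation 1: 13 live cells
..........
**.*......
**.**.....
*.........
*....*....
.*..**....
Generation 2: 14 live cells
..........
**.**.....
...**.....
*...*.....
**..**....
....**....
Generation 3: 14 live cells
..........
..***.....
***..*....
**........
**.*......
....**....
Generation 4: 11 live cells
...*......
..***.....
*...*.....
..........
***.*.....
....*.....
Population at generation 4: 11

Answer: 11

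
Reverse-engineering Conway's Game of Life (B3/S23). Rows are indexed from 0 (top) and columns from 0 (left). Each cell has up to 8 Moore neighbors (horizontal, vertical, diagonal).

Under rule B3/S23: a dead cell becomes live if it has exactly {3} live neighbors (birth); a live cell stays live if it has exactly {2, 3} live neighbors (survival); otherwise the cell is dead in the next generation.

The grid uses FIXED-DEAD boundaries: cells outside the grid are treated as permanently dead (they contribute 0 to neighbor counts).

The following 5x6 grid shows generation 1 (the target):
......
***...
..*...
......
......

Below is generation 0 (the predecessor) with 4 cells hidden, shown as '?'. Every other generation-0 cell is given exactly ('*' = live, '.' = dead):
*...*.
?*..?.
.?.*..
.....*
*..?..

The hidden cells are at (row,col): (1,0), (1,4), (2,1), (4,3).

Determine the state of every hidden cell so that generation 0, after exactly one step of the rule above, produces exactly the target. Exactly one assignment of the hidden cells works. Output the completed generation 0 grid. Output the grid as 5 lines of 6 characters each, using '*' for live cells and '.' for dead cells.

Hidden generation-0 cells (in order): (1,0), (1,4), (2,1), (4,3).
A hidden cell only influences target cells in its own 3x3 neighborhood. Try each of the 2^4 = 16 assignments, step the completed generation 0 forward once under B3/S23, and compare with the target:
  (1,0)=. (1,4)=. (2,1)=. (4,3)=. -> step gives (1,0)='.' but target has '*' -> reject
  (1,0)=. (1,4)=. (2,1)=. (4,3)=* -> step gives (1,0)='.' but target has '*' -> reject
  (1,0)=. (1,4)=. (2,1)=* (4,3)=. -> step reproduces the target at every cell -> ACCEPT
  (1,0)=. (1,4)=. (2,1)=* (4,3)=* -> step gives (3,2)='*' but target has '.' -> reject
  (1,0)=. (1,4)=* (2,1)=. (4,3)=. -> step gives (1,0)='.' but target has '*' -> reject
  (1,0)=. (1,4)=* (2,1)=. (4,3)=* -> step gives (1,0)='.' but target has '*' -> reject
  (1,0)=. (1,4)=* (2,1)=* (4,3)=. -> step gives (1,3)='*' but target has '.' -> reject
  (1,0)=. (1,4)=* (2,1)=* (4,3)=* -> step gives (1,3)='*' but target has '.' -> reject
  (1,0)=* (1,4)=. (2,1)=. (4,3)=. -> step gives (0,0)='*' but target has '.' -> reject
  (1,0)=* (1,4)=. (2,1)=. (4,3)=* -> step gives (0,0)='*' but target has '.' -> reject
  (1,0)=* (1,4)=. (2,1)=* (4,3)=. -> step gives (0,0)='*' but target has '.' -> reject
  (1,0)=* (1,4)=. (2,1)=* (4,3)=* -> step gives (0,0)='*' but target has '.' -> reject
  (1,0)=* (1,4)=* (2,1)=. (4,3)=. -> step gives (0,0)='*' but target has '.' -> reject
  (1,0)=* (1,4)=* (2,1)=. (4,3)=* -> step gives (0,0)='*' but target has '.' -> reject
  (1,0)=* (1,4)=* (2,1)=* (4,3)=. -> step gives (0,0)='*' but target has '.' -> reject
  (1,0)=* (1,4)=* (2,1)=* (4,3)=* -> step gives (0,0)='*' but target has '.' -> reject
Unique solution: (1,0)=dead, (1,4)=dead, (2,1)=live, (4,3)=dead.
Check: live-neighbor counts of every cell in the completed generation 0:
121101
323221
213021
222120
010011
Applying B3/S23 to generation 0 with these counts gives:
......
***...
..*...
......
......
which matches the target exactly.

Answer: *...*.
.*....
.*.*..
.....*
*.....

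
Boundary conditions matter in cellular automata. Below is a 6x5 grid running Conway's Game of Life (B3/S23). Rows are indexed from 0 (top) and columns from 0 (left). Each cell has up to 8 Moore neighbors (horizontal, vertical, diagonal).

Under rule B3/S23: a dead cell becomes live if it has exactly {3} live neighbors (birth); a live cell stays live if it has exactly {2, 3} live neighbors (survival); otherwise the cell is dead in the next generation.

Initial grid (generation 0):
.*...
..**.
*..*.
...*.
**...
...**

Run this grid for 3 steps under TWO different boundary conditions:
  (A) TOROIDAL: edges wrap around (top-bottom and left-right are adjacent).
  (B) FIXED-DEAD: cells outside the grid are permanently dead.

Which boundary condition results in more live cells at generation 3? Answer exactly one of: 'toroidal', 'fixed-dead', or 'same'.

Under TOROIDAL boundary, generation 3:
..*.*
*..**
**..*
.....
**...
*..*.
Population = 12

Under FIXED-DEAD boundary, generation 3:
.***.
**..*
**...
.***.
..**.
..**.
Population = 15

Comparison: toroidal=12, fixed-dead=15 -> fixed-dead

Answer: fixed-dead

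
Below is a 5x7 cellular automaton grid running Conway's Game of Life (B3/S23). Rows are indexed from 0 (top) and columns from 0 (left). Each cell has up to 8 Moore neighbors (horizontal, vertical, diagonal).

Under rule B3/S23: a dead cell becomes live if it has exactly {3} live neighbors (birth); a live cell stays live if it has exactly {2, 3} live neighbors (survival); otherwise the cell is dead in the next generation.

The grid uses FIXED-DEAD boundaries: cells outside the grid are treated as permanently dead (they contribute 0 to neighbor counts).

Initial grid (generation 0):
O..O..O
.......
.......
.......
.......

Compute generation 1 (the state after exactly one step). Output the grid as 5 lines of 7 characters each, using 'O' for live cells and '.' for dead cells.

Answer: .......
.......
.......
.......
.......

Derivation:
Simulating step by step:
Generation 0 (given above): 3 live cells
Generation 1: 0 live cells
(generation 1 grid is the final answer)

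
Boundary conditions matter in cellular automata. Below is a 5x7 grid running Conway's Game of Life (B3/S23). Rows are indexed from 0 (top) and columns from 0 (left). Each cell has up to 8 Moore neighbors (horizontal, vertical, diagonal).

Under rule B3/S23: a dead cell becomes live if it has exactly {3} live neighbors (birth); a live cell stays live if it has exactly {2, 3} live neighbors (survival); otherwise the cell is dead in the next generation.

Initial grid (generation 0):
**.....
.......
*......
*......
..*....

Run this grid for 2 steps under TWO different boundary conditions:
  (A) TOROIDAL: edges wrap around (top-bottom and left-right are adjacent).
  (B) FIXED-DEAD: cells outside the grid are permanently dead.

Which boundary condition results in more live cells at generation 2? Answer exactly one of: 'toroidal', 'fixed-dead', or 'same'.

Under TOROIDAL boundary, generation 2:
.*.....
**.....
**.....
.......
**.....
Population = 7

Under FIXED-DEAD boundary, generation 2:
.......
.......
**.....
.......
.......
Population = 2

Comparison: toroidal=7, fixed-dead=2 -> toroidal

Answer: toroidal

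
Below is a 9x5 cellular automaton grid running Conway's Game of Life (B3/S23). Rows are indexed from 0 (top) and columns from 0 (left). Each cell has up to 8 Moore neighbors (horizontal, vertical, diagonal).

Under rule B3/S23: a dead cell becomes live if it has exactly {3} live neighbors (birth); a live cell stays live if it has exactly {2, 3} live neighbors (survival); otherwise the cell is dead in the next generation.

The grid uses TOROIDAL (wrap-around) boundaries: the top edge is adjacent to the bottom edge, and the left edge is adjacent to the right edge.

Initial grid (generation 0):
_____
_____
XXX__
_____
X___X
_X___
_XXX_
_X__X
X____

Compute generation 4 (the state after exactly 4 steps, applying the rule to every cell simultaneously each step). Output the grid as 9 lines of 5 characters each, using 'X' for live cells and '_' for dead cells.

Simulating step by step:
Generation 0 (given above): 12 live cells
Generation 1: 13 live cells
_____
_X___
_X___
____X
X____
_X_XX
_X_X_
_X_XX
X____
Generation 2: 13 live cells
_____
_____
X____
X____
X__X_
_X_XX
_X___
_X_XX
X___X
Generation 3: 17 live cells
_____
_____
_____
XX___
XXXX_
_X_XX
_X___
_XXXX
X__XX
Generation 4: 10 live cells
(generation 4 grid is the final answer)

Answer: ____X
_____
_____
X___X
___X_
___XX
_X___
_X___
XX___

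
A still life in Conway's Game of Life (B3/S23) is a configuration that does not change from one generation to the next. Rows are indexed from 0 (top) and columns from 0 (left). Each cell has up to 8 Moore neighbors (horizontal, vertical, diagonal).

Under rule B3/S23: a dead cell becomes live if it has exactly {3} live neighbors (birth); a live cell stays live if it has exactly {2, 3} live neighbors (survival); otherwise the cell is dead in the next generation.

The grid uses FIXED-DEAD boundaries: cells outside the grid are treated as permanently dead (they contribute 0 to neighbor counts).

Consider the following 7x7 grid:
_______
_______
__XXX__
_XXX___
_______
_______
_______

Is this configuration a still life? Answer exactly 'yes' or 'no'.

Compute generation 1 and compare to generation 0 (given above):
Generation 1:
_______
___X___
_X__X__
_X__X__
__X____
_______
_______
Cell (1,3) differs: gen0=0 vs gen1=1 -> NOT a still life.

Answer: no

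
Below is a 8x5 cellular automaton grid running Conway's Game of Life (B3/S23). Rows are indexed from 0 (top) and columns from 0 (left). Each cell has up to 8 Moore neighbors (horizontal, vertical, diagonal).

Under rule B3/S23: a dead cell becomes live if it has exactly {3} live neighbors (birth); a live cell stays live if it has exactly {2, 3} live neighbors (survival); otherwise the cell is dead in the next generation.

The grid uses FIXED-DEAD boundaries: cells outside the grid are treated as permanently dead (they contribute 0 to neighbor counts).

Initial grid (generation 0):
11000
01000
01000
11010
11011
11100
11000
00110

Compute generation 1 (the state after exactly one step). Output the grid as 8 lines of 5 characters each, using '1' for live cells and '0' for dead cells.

Answer: 11000
01100
01000
00011
00011
00010
10010
01100

Derivation:
Simulating step by step:
Generation 0 (given above): 18 live cells
Generation 1: 14 live cells
(generation 1 grid is the final answer)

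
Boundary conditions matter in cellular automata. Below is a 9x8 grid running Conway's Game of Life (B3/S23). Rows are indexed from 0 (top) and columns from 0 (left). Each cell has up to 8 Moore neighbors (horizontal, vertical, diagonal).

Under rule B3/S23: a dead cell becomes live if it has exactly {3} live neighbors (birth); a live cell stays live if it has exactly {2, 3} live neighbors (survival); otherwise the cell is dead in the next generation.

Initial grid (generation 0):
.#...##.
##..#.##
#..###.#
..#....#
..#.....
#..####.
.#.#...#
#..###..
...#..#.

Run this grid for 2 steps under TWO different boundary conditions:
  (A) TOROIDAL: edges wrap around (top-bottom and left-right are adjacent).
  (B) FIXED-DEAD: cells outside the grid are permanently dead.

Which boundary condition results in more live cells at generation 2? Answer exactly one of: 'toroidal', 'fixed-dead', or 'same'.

Answer: fixed-dead

Derivation:
Under TOROIDAL boundary, generation 2:
#...#...
.....#..
.....###
........
........
...#....
.#.#....
.#.###..
........
Population = 13

Under FIXED-DEAD boundary, generation 2:
#.....##
.......#
#....#.#
#......#
#......#
...#..#.
##.#....
..#..##.
.....##.
Population = 21

Comparison: toroidal=13, fixed-dead=21 -> fixed-dead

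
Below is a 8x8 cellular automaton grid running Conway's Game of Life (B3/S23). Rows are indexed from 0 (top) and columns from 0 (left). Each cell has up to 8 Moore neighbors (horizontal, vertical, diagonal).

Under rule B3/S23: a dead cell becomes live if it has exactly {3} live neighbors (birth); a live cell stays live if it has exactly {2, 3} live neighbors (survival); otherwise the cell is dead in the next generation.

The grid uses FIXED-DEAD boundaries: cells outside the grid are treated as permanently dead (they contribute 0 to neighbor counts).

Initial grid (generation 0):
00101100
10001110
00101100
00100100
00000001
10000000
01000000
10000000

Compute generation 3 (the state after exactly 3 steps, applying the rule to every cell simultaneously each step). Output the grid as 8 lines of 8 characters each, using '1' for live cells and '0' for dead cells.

Answer: 00000000
00011110
00001010
00000010
00001100
00000000
00000000
00000000

Derivation:
Simulating step by step:
Generation 0 (given above): 16 live cells
Generation 1: 12 live cells
00011010
01000010
01000000
00011110
00000000
00000000
11000000
00000000
Generation 2: 10 live cells
00000100
00100100
00101010
00001100
00001100
00000000
00000000
00000000
Generation 3: 9 live cells
(generation 3 grid is the final answer)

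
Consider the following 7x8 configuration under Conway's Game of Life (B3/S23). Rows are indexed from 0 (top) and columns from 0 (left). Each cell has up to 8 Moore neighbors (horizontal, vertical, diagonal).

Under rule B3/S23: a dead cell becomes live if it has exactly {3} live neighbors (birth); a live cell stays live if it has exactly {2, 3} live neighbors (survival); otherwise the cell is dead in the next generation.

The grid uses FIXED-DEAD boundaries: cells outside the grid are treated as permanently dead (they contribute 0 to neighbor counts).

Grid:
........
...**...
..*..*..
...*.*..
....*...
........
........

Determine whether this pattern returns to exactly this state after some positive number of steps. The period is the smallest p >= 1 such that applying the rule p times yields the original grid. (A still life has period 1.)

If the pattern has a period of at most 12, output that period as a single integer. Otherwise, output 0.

Simulating and comparing each generation to the original:
Gen 0 (original, given above): 7 live cells
Gen 1: 7 live cells, MATCHES original -> period = 1

Answer: 1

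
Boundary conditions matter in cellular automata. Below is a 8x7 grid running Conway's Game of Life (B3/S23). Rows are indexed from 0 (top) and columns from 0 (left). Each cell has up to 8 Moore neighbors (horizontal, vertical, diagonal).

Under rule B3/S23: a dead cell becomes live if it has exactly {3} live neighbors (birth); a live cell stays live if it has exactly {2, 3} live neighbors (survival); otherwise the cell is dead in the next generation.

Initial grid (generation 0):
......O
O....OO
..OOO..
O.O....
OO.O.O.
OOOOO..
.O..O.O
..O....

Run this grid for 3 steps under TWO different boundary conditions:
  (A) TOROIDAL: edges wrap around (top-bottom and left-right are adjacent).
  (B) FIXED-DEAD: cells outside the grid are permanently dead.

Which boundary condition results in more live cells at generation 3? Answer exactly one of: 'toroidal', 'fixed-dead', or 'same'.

Answer: toroidal

Derivation:
Under TOROIDAL boundary, generation 3:
.O.....
.OO....
O.O.OOO
OOOOOOO
O...OOO
.....O.
.....OO
O....OO
Population = 25

Under FIXED-DEAD boundary, generation 3:
.......
.......
..O....
...O...
.......
.......
.......
.......
Population = 2

Comparison: toroidal=25, fixed-dead=2 -> toroidal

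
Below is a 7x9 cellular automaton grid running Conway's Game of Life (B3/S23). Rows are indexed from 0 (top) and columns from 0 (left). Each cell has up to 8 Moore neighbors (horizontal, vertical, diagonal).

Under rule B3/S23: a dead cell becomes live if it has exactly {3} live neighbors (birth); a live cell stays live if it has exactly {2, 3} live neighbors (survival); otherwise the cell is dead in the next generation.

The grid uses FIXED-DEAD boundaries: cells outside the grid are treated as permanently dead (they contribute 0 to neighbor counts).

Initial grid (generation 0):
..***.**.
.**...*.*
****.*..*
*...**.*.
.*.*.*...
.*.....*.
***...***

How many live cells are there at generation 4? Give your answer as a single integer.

Simulating step by step:
Generation 0 (given above): 30 live cells
Generation 1: 27 live cells
.***.***.
*.....*.*
*..*.*..*
*....*...
***..*...
.......**
***...***
Generation 2: 25 live cells
.**..***.
*..*....*
**..****.
*.*..**..
**....*..
........*
.*....*.*
Generation 3: 22 live cells
.**...**.
*..*....*
*.***..*.
..*.*....
**...***.
**.......
.......*.
Generation 4: 20 live cells
.**....*.
*...*.*.*
..*.*....
*.*.*..*.
*.*..**..
**.....*.
.........
Population at generation 4: 20

Answer: 20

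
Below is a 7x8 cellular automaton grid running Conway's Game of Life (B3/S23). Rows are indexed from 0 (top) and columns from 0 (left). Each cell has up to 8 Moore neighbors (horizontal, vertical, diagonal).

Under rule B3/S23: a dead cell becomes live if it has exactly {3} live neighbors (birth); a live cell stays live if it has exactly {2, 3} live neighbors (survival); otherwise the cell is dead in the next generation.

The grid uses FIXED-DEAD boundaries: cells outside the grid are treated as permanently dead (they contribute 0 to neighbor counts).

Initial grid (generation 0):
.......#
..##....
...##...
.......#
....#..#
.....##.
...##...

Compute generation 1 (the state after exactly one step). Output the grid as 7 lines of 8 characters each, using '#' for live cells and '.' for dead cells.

Simulating step by step:
Generation 0 (given above): 12 live cells
Generation 1: 15 live cells
(generation 1 grid is the final answer)

Answer: ........
..###...
..###...
...##...
.....#.#
...#.##.
....##..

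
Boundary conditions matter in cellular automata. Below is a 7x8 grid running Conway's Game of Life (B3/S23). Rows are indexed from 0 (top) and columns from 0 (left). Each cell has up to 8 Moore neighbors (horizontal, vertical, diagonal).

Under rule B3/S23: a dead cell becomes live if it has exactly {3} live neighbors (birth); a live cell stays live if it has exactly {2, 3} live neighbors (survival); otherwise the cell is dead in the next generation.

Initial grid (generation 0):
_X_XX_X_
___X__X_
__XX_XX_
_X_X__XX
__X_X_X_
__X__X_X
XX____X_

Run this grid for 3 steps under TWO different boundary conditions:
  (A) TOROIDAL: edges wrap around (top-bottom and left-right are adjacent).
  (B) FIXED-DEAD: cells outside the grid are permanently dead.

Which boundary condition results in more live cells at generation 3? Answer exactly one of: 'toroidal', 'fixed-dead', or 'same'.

Under TOROIDAL boundary, generation 3:
XX_XX_X_
__XXXXX_
____X_X_
X__XXX_X
___XX_X_
______XX
____X_XX
Population = 25

Under FIXED-DEAD boundary, generation 3:
___XXXX_
___XX_XX
__XX____
__XXXX__
______X_
__XXX_XX
___XX_X_
Population = 23

Comparison: toroidal=25, fixed-dead=23 -> toroidal

Answer: toroidal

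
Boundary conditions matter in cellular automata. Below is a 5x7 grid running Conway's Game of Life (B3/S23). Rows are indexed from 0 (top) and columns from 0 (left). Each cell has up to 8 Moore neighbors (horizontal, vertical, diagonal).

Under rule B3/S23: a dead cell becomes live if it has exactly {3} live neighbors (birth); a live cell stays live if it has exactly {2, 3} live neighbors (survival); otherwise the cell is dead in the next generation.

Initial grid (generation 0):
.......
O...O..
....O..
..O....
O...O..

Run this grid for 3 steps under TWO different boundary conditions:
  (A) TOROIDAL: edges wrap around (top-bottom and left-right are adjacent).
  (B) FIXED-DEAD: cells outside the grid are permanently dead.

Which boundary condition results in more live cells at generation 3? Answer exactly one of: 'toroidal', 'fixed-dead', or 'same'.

Answer: same

Derivation:
Under TOROIDAL boundary, generation 3:
.......
.......
.......
.......
.......
Population = 0

Under FIXED-DEAD boundary, generation 3:
.......
.......
.......
.......
.......
Population = 0

Comparison: toroidal=0, fixed-dead=0 -> same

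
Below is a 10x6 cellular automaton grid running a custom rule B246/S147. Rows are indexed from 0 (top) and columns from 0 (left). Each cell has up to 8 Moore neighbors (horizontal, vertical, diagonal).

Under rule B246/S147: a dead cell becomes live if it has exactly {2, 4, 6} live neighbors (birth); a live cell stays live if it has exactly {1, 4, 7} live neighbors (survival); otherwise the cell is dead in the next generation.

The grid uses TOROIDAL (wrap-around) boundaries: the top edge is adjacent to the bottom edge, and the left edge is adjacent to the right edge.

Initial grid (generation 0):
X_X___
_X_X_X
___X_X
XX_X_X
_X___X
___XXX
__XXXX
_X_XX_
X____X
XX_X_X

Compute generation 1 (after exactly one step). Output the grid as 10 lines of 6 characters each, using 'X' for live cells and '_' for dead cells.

Answer: __X_XX
X_X_X_
X___X_
__XX__
X_X_XX
XXXX_X
_XX_XX
X_XX__
_XX__X
_X_X_X

Derivation:
Simulating step by step:
Generation 0 (given above): 29 live cells
Generation 1: 32 live cells
(generation 1 grid is the final answer)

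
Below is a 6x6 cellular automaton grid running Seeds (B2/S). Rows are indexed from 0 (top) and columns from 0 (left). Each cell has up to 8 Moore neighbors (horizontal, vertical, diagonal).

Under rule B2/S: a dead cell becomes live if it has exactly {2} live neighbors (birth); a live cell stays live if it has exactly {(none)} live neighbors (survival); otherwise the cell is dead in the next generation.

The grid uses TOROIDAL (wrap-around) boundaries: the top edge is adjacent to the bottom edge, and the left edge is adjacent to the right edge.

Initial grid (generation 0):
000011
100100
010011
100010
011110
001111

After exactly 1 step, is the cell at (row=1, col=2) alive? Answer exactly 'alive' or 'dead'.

Answer: alive

Derivation:
Simulating step by step:
Generation 0 (given above): 17 live cells
Generation 1: 4 live cells
010000
011000
001000
000000
000000
000000

Cell (1,2) at generation 1: 1 -> alive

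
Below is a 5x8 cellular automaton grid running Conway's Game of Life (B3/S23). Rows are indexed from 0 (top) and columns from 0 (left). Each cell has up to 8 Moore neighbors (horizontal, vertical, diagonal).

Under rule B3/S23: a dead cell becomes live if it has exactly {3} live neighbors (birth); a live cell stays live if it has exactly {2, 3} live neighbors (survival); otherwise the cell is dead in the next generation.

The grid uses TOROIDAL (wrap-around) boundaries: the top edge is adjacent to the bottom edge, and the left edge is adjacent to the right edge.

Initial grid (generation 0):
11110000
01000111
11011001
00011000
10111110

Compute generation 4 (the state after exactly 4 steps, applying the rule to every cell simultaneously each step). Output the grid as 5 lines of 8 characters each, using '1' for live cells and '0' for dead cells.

Simulating step by step:
Generation 0 (given above): 21 live cells
Generation 1: 9 live cells
00000000
00000110
01010001
00000010
10000101
Generation 2: 8 live cells
00000101
00000010
00000101
00000010
00000011
Generation 3: 9 live cells
00000101
00000101
00000101
00000100
00000101
Generation 4: 14 live cells
(generation 4 grid is the final answer)

Answer: 10001101
10001101
00001100
00001100
00001100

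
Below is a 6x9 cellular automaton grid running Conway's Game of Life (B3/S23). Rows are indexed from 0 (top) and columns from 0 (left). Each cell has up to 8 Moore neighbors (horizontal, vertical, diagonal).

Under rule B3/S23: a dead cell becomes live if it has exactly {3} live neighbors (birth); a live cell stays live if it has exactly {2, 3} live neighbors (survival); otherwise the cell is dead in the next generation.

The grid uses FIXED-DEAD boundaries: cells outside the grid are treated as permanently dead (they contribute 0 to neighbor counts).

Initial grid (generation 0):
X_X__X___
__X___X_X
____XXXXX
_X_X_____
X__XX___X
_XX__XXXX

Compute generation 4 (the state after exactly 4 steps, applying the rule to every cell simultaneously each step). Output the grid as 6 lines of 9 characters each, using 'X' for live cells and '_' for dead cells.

Simulating step by step:
Generation 0 (given above): 23 live cells
Generation 1: 29 live cells
_X_______
_X_XX___X
__XXXXX_X
__XX__X_X
X__XXXX_X
_XXXXXXXX
Generation 2: 12 live cells
__X______
_X_____X_
_X____X_X
_X______X
________X
_XX_____X
Generation 3: 12 live cells
_________
_XX____X_
XXX_____X
________X
_XX____XX
_________
Generation 4: 10 live cells
(generation 4 grid is the final answer)

Answer: _________
X_X______
X_X____XX
X_______X
_______XX
_________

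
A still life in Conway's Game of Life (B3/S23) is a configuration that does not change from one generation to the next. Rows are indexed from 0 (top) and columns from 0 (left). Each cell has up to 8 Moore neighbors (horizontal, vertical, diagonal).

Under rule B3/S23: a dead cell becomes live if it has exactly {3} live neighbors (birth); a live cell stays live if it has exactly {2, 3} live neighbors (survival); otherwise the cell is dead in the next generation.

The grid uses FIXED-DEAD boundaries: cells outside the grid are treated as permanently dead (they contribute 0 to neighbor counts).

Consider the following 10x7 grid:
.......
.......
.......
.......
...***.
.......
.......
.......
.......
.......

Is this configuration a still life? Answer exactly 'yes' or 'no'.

Answer: no

Derivation:
Compute generation 1 and compare to generation 0 (given above):
Generation 1:
.......
.......
.......
....*..
....*..
....*..
.......
.......
.......
.......
Cell (3,4) differs: gen0=0 vs gen1=1 -> NOT a still life.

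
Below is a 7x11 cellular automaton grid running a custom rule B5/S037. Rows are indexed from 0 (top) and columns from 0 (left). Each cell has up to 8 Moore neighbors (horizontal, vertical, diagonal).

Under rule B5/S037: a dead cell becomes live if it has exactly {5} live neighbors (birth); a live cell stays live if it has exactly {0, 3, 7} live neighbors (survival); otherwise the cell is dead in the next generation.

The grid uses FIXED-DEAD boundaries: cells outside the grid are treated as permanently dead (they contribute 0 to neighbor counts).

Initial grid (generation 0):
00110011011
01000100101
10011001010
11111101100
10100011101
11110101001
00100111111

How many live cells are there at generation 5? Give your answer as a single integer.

Answer: 3

Derivation:
Simulating step by step:
Generation 0 (given above): 43 live cells
Generation 1: 20 live cells
00000000010
00000000011
11100001110
10000110000
00001000000
00010100001
00100001110
Generation 2: 6 live cells
00000000000
00000000101
01000000110
00000000000
00001000000
00000000000
00000000000
Generation 3: 3 live cells
00000000000
00000000000
01000000010
00000000000
00001000000
00000000000
00000000000
Generation 4: 3 live cells
00000000000
00000000000
01000000010
00000000000
00001000000
00000000000
00000000000
Generation 5: 3 live cells
00000000000
00000000000
01000000010
00000000000
00001000000
00000000000
00000000000
Population at generation 5: 3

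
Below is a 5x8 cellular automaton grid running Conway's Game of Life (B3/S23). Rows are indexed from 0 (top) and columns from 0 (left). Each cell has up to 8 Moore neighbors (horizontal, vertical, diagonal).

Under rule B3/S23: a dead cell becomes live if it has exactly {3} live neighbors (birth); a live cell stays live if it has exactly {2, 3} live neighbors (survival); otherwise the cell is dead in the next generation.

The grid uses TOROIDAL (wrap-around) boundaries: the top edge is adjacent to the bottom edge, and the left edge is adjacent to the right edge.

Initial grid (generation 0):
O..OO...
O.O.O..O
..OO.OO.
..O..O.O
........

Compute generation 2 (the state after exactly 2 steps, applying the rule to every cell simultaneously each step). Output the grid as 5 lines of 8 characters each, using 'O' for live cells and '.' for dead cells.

Answer: .O..OOO.
..O.OOO.
O.O..O..
.OO..O..
OO......

Derivation:
Simulating step by step:
Generation 0 (given above): 14 live cells
Generation 1: 18 live cells
OO.OO..O
O.O...OO
O.O..O..
..OOOO..
...OO...
Generation 2: 16 live cells
(generation 2 grid is the final answer)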